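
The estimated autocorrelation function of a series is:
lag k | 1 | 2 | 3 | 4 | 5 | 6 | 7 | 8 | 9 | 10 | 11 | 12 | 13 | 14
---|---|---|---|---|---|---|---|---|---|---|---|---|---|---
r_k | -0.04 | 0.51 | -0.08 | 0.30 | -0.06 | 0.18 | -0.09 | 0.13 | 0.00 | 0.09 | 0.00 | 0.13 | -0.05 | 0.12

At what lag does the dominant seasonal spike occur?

The largest autocorrelation is r_2 = 0.51, with weaker echoes at lags 4 (0.30) and 6 (0.18); the remaining lags stay at or below 0.13.
The dominant spike at lag 2 indicates a seasonal period of 2.

2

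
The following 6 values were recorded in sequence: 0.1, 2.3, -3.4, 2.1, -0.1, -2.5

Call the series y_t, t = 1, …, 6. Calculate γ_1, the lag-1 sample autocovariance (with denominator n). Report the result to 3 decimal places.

Mean ȳ = (0.1 + 2.3 − 3.4 + 2.1 − 0.1 − 2.5)/6 = -0.2500
Σ_{t=1}^{5}(y_t−ȳ)(y_{t+1}−ȳ) = -14.5275
γ_1 = -14.5275 / 6 = -2.421

-2.421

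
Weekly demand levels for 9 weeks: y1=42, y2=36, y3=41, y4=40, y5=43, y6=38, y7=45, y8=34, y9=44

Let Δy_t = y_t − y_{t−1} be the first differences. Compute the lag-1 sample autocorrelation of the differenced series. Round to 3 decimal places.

-0.751

First differences Δy: -6, 5, -1, 3, -5, 7, -11, 10
Mean of differences = 0.2500
Numerator Σ(Δy_t−Δȳ)(Δy_{t+1}−Δȳ) = -274.5625
Denominator Σ(Δy_t−Δȳ)² = 365.5000
r_1(Δy) = -274.5625 / 365.5000 = -0.751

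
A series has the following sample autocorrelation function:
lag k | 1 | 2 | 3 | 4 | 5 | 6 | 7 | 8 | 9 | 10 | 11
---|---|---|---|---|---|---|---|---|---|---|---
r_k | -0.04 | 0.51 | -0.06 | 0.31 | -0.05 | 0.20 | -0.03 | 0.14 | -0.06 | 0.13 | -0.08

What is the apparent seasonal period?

2

The largest autocorrelation is r_2 = 0.51, with weaker echoes at lags 4 (0.31) and 6 (0.20); the remaining lags stay at or below 0.14.
The dominant spike at lag 2 indicates a seasonal period of 2.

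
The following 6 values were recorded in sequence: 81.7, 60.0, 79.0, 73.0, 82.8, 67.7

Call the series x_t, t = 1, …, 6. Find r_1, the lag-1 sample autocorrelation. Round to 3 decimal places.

-0.620

Mean x̄ = (81.7 + 60.0 + 79.0 + 73.0 + 82.8 + 67.7)/6 = 74.0333
Deviations from mean: 7.6667, -14.0333, 4.9667, -1.0333, 8.7667, -6.3333
Σ(x_t−x̄)(x_{t+1}−x̄) = (-107.5889) + (-69.6989) + (-5.1322) + (-9.0589) + (-55.5222) = -247.0011
Denominator Σ(x_t−x̄)² = 398.4133
r_1 = -247.0011 / 398.4133 = -0.620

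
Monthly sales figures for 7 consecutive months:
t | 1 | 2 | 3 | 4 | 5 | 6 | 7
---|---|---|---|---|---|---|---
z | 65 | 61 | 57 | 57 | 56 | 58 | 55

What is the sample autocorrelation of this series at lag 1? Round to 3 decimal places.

Mean z̄ = (65 + 61 + 57 + 57 + 56 + 58 + 55)/7 = 58.4286
Deviations from mean: 6.5714, 2.5714, -1.4286, -1.4286, -2.4286, -0.4286, -3.4286
Σ(z_t−z̄)(z_{t+1}−z̄) = (16.8980) + (-3.6735) + (2.0408) + (3.4694) + (1.0408) + (1.4694) = 21.2449
Denominator Σ(z_t−z̄)² = 71.7143
r_1 = 21.2449 / 71.7143 = 0.296

0.296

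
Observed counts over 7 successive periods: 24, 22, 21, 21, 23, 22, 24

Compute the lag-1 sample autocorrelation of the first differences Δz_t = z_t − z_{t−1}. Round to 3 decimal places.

First differences Δz: -2, -1, 0, 2, -1, 2
Mean of differences = 0.0000
Numerator Σ(Δz_t−Δz̄)(Δz_{t+1}−Δz̄) = -2.0000
Denominator Σ(Δz_t−Δz̄)² = 14.0000
r_1(Δz) = -2.0000 / 14.0000 = -0.143

-0.143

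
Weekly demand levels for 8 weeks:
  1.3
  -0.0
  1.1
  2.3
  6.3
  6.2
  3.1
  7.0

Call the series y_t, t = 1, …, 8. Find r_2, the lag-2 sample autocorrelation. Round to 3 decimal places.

Mean ȳ = (1.3 − 0.0 + 1.1 + 2.3 + 6.3 + 6.2 + 3.1 + 7.0)/8 = 3.4125
Σ(y_t−ȳ)(y_{t+2}−ȳ) = (4.8852) + (3.7964) + (-6.6773) + (-3.1011) + (-0.9023) + (10.0002) = 8.0009
Denominator Σ(y_t−ȳ)² = 51.7688
r_2 = 8.0009 / 51.7688 = 0.155

0.155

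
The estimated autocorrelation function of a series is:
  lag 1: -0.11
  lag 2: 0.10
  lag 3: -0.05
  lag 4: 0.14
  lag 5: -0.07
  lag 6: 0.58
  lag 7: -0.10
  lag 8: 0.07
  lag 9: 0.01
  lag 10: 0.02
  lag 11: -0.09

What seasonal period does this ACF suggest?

The largest autocorrelation is r_6 = 0.58; the remaining lags stay at or below 0.14.
The dominant spike at lag 6 indicates a seasonal period of 6.

6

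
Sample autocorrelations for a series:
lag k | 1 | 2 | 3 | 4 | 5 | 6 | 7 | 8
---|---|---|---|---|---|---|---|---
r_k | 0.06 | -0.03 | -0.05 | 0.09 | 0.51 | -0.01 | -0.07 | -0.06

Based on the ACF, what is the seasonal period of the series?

The largest autocorrelation is r_5 = 0.51; the remaining lags stay at or below 0.09.
The dominant spike at lag 5 indicates a seasonal period of 5.

5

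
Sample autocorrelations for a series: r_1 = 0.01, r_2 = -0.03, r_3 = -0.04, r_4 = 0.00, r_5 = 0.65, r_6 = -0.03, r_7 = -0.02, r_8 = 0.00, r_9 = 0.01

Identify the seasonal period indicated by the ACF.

The largest autocorrelation is r_5 = 0.65; the remaining lags stay at or below 0.01.
The dominant spike at lag 5 indicates a seasonal period of 5.

5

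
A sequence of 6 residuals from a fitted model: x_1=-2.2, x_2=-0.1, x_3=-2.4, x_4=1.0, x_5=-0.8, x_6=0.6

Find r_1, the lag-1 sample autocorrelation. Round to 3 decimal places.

Mean x̄ = (-2.2 − 0.1 − 2.4 + 1.0 − 0.8 + 0.6)/6 = -0.6500
Numerator Σ_{t=1}^{5}(x_t−x̄)(x_{t+1}−x̄) = -5.1375
Denominator Σ(x_t−x̄)² = 10.0750
r_1 = -5.1375 / 10.0750 = -0.510

-0.510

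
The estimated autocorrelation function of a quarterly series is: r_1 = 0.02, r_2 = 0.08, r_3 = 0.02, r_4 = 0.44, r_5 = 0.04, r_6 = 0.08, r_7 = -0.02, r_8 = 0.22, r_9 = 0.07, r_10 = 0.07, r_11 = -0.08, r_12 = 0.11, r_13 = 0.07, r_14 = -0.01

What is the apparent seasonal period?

4

The largest autocorrelation is r_4 = 0.44, with a weaker echo at lag 8 (0.22); the remaining lags stay at or below 0.11.
The dominant spike at lag 4 indicates a seasonal period of 4.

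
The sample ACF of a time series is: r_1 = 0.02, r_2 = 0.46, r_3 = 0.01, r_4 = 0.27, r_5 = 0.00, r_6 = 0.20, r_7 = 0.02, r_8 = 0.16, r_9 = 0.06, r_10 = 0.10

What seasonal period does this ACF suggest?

The largest autocorrelation is r_2 = 0.46, with weaker echoes at lags 4 (0.27), 6 (0.20) and 8 (0.16); the remaining lags stay at or below 0.10.
The dominant spike at lag 2 indicates a seasonal period of 2.

2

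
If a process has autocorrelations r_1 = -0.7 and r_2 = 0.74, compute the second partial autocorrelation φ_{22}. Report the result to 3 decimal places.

φ_{22} = (r_2 − r_1²) / (1 − r_1²)
r_1² = (-0.7)² = 0.49
Numerator = 0.74 − 0.4900 = 0.2500; denominator = 1 − 0.4900 = 0.5100
φ_{22} = 0.2500 / 0.5100 = 0.490

0.490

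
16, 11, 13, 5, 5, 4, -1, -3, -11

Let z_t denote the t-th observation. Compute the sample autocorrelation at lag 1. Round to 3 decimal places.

Mean z̄ = (16 + 11 + 13 + 5 + 5 + 4 − 1 − 3 − 11)/9 = 4.3333
Numerator Σ_{t=1}^{8}(z_t−z̄)(z_{t+1}−z̄) = 294.8889
Denominator Σ(z_t−z̄)² = 574.0000
r_1 = 294.8889 / 574.0000 = 0.514

0.514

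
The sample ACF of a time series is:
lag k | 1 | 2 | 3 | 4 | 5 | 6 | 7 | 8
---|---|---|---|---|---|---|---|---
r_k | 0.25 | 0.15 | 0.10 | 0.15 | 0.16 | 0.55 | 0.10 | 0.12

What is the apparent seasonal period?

The largest autocorrelation is r_6 = 0.55; the remaining lags stay at or below 0.25. The elevated value at lag 1 (0.25), dropping to 0.15 at lag 2, reflects decaying short-term dependence rather than seasonality.
The dominant spike at lag 6 indicates a seasonal period of 6.

6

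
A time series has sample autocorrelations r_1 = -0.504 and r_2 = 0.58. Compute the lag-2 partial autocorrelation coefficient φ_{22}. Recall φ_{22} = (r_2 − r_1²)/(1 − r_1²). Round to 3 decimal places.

0.437

φ_{22} = (r_2 − r_1²) / (1 − r_1²)
r_1² = (-0.504)² = 0.254016
Numerator = 0.58 − 0.2540 = 0.3260; denominator = 1 − 0.2540 = 0.7460
φ_{22} = 0.3260 / 0.7460 = 0.437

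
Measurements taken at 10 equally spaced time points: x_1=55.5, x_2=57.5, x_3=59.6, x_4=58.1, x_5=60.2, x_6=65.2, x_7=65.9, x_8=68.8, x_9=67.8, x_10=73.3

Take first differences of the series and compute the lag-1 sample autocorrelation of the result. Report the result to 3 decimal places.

-0.417

First differences Δx: 2.0, 2.1, -1.5, 2.1, 5.0, 0.7, 2.9, -1.0, 5.5
Mean of differences = 1.9778
Numerator Σ(Δx_t−Δx̄)(Δx_{t+1}−Δx̄) = -18.7527
Denominator Σ(Δx_t−Δx̄)² = 45.0156
r_1(Δx) = -18.7527 / 45.0156 = -0.417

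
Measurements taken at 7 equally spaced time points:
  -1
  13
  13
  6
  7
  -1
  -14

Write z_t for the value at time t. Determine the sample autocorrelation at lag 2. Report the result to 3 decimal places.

Mean z̄ = (-1 + 13 + 13 + 6 + 7 − 1 − 14)/7 = 3.2857
Deviations from mean: -4.2857, 9.7143, 9.7143, 2.7143, 3.7143, -4.2857, -17.2857
Σ(z_t−z̄)(z_{t+2}−z̄) = (-41.6327) + (26.3673) + (36.0816) + (-11.6327) + (-64.2041) = -55.0204
Denominator Σ(z_t−z̄)² = 545.4286
r_2 = -55.0204 / 545.4286 = -0.101

-0.101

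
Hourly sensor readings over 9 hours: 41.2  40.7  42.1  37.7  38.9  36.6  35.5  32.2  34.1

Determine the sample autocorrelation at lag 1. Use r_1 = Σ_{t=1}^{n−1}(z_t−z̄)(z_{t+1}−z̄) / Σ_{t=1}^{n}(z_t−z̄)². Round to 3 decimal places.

Mean z̄ = (41.2 + 40.7 + 42.1 + 37.7 + 38.9 + 36.6 + 35.5 + 32.2 + 34.1)/9 = 37.6667
Numerator Σ_{t=1}^{8}(z_t−z̄)(z_{t+1}−z̄) = 56.6922
Denominator Σ(z_t−z̄)² = 91.3000
r_1 = 56.6922 / 91.3000 = 0.621

0.621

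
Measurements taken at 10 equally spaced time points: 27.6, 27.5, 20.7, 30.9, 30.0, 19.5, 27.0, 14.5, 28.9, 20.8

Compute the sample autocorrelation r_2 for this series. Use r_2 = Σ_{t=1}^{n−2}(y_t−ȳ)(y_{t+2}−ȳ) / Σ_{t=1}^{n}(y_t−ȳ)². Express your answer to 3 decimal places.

0.251

Mean ȳ = (27.6 + 27.5 + 20.7 + 30.9 + 30.0 + 19.5 + 27.0 + 14.5 + 28.9 + 20.8)/10 = 24.7400
Numerator Σ_{t=1}^{8}(y_t−ȳ)(y_{t+2}−ȳ) = 67.2108
Denominator Σ(y_t−ȳ)² = 267.9840
r_2 = 67.2108 / 267.9840 = 0.251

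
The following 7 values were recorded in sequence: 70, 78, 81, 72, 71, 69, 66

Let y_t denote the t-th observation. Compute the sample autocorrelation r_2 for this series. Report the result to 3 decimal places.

-0.150

Mean ȳ = (70 + 78 + 81 + 72 + 71 + 69 + 66)/7 = 72.4286
Numerator Σ_{t=1}^{5}(y_t−ȳ)(y_{t+2}−ȳ) = -24.7959
Denominator Σ(y_t−ȳ)² = 165.7143
r_2 = -24.7959 / 165.7143 = -0.150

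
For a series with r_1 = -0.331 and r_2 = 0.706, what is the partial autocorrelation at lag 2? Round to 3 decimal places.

φ_{22} = (r_2 − r_1²) / (1 − r_1²)
r_1² = (-0.331)² = 0.109561
Numerator = 0.706 − 0.1096 = 0.5964; denominator = 1 − 0.1096 = 0.8904
φ_{22} = 0.5964 / 0.8904 = 0.670

0.670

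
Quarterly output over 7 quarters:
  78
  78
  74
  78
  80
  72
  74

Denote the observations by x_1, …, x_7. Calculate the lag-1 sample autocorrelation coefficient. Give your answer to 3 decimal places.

-0.090

Mean x̄ = (78 + 78 + 74 + 78 + 80 + 72 + 74)/7 = 76.2857
Deviations from mean: 1.7143, 1.7143, -2.2857, 1.7143, 3.7143, -4.2857, -2.2857
Numerator Σ_{t=1}^{6}(x_t−x̄)(x_{t+1}−x̄) = -4.6531
Denominator Σ(x_t−x̄)² = 51.4286
r_1 = -4.6531 / 51.4286 = -0.090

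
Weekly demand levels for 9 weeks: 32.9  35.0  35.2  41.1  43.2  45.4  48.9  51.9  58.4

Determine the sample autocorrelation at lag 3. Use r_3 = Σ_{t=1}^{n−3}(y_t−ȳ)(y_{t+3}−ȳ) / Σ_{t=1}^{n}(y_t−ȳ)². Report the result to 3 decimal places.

0.043

Mean ȳ = (32.9 + 35.0 + 35.2 + 41.1 + 43.2 + 45.4 + 48.9 + 51.9 + 58.4)/9 = 43.5556
Σ(y_t−ȳ)(y_{t+3}−ȳ) = (26.1653) + (3.0420) + (-15.4114) + (-13.1236) + (-2.9669) + (27.3798) = 25.0852
Denominator Σ(y_t−ȳ)² = 584.6622
r_3 = 25.0852 / 584.6622 = 0.043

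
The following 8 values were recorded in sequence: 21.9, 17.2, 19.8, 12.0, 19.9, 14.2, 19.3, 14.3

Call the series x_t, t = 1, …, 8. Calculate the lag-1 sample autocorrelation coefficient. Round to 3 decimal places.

-0.565

Mean x̄ = (21.9 + 17.2 + 19.8 + 12.0 + 19.9 + 14.2 + 19.3 + 14.3)/8 = 17.3250
Deviations from mean: 4.5750, -0.1250, 2.4750, -5.3250, 2.5750, -3.1250, 1.9750, -3.0250
Numerator Σ_{t=1}^{7}(x_t−x̄)(x_{t+1}−x̄) = -47.9656
Denominator Σ(x_t−x̄)² = 84.8750
r_1 = -47.9656 / 84.8750 = -0.565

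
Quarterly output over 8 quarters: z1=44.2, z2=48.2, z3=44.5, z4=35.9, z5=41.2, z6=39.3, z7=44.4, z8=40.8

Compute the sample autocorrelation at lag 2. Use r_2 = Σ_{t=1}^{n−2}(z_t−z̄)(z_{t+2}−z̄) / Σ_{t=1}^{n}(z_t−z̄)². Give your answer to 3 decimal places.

-0.144

Mean z̄ = (44.2 + 48.2 + 44.5 + 35.9 + 41.2 + 39.3 + 44.4 + 40.8)/8 = 42.3125
Σ(z_t−z̄)(z_{t+2}−z̄) = (4.1289) + (-37.7536) + (-2.4336) + (19.3177) + (-2.3223) + (4.5564) = -14.5066
Denominator Σ(z_t−z̄)² = 101.0888
r_2 = -14.5066 / 101.0888 = -0.144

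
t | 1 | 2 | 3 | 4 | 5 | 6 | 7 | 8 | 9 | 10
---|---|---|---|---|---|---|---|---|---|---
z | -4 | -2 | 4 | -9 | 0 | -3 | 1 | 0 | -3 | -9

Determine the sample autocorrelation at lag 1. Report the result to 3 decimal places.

Mean z̄ = (-4 − 2 + 4 − 9 + 0 − 3 + 1 + 0 − 3 − 9)/10 = -2.5000
Numerator Σ_{t=1}^{9}(z_t−z̄)(z_{t+1}−z̄) = -48.2500
Denominator Σ(z_t−z̄)² = 154.5000
r_1 = -48.2500 / 154.5000 = -0.312

-0.312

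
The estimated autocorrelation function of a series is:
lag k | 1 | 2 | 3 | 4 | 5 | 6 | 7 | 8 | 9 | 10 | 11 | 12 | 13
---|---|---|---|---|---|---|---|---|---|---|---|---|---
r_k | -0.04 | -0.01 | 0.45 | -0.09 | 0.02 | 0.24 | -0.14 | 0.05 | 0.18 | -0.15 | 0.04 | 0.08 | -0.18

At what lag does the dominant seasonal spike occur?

3

The largest autocorrelation is r_3 = 0.45, with weaker echoes at lags 6 (0.24) and 9 (0.18); the remaining lags stay at or below 0.08.
The dominant spike at lag 3 indicates a seasonal period of 3.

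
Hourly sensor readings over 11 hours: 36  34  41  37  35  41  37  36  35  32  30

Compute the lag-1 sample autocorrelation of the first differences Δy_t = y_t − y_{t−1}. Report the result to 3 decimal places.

First differences Δy: -2, 7, -4, -2, 6, -4, -1, -1, -3, -2
Mean of differences = -0.6000
Numerator Σ(Δy_t−Δȳ)(Δy_{t+1}−Δȳ) = -57.5600
Denominator Σ(Δy_t−Δȳ)² = 136.4000
r_1(Δy) = -57.5600 / 136.4000 = -0.422

-0.422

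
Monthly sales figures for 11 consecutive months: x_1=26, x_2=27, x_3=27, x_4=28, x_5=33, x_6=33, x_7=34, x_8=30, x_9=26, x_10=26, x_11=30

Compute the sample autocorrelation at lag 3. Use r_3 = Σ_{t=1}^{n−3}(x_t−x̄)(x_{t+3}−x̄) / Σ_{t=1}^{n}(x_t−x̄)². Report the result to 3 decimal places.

-0.434

Mean x̄ = (26 + 27 + 27 + 28 + 33 + 33 + 34 + 30 + 26 + 26 + 30)/11 = 29.0909
Numerator Σ_{t=1}^{8}(x_t−x̄)(x_{t+3}−x̄) = -41.2066
Denominator Σ(x_t−x̄)² = 94.9091
r_3 = -41.2066 / 94.9091 = -0.434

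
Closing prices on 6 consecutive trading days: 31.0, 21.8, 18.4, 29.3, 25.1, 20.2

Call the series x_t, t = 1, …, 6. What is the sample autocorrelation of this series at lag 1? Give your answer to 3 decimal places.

Mean x̄ = (31.0 + 21.8 + 18.4 + 29.3 + 25.1 + 20.2)/6 = 24.3000
Numerator Σ_{t=1}^{5}(x_t−x̄)(x_{t+1}−x̄) = -30.7800
Denominator Σ(x_t−x̄)² = 128.4000
r_1 = -30.7800 / 128.4000 = -0.240

-0.240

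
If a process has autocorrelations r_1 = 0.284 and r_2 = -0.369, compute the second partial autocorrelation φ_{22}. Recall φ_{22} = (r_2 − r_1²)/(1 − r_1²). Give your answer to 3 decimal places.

φ_{22} = (r_2 − r_1²) / (1 − r_1²)
r_1² = (0.284)² = 0.080656
Numerator = -0.369 − 0.0807 = -0.4497; denominator = 1 − 0.0807 = 0.9193
φ_{22} = -0.4497 / 0.9193 = -0.489

-0.489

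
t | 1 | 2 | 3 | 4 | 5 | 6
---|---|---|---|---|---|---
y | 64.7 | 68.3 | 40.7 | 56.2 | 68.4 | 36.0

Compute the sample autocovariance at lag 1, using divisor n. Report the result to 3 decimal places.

Mean ȳ = (64.7 + 68.3 + 40.7 + 56.2 + 68.4 + 36.0)/6 = 55.7167
Deviations: 8.9833, 12.5833, -15.0167, 0.4833, 12.6833, -19.7167
Σ_{t=1}^{5}(y_t−ȳ)(y_{t+1}−ȳ) = -327.1203
γ_1 = -327.1203 / 6 = -54.520

-54.520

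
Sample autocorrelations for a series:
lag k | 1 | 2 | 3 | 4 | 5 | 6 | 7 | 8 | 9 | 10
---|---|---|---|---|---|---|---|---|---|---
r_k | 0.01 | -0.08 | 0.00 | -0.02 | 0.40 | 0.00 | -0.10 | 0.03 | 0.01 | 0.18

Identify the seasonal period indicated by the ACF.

The largest autocorrelation is r_5 = 0.40, with a weaker echo at lag 10 (0.18); the remaining lags stay at or below 0.03.
The dominant spike at lag 5 indicates a seasonal period of 5.

5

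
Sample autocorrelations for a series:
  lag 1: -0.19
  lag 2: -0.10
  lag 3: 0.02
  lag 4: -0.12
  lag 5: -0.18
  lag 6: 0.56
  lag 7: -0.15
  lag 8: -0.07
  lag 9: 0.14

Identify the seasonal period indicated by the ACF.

The largest autocorrelation is r_6 = 0.56; the remaining lags stay at or below 0.14.
The dominant spike at lag 6 indicates a seasonal period of 6.

6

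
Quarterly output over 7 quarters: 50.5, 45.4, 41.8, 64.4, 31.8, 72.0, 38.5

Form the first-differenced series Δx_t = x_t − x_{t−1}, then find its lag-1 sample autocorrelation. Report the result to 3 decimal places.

First differences Δx: -5.1, -3.6, 22.6, -32.6, 40.2, -33.5
Mean of differences = -2.0000
Numerator Σ(Δx_t−Δx̄)(Δx_{t+1}−Δx̄) = -3407.7800
Denominator Σ(Δx_t−Δx̄)² = 4326.7800
r_1(Δx) = -3407.7800 / 4326.7800 = -0.788

-0.788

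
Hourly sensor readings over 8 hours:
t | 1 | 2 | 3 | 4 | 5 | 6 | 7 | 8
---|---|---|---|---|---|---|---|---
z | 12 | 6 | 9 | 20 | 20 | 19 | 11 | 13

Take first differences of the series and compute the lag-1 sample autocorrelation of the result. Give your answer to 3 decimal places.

First differences Δz: -6, 3, 11, 0, -1, -8, 2
Mean of differences = 0.1429
Numerator Σ(Δz_t−Δz̄)(Δz_{t+1}−Δz̄) = 6.2653
Denominator Σ(Δz_t−Δz̄)² = 234.8571
r_1(Δz) = 6.2653 / 234.8571 = 0.027

0.027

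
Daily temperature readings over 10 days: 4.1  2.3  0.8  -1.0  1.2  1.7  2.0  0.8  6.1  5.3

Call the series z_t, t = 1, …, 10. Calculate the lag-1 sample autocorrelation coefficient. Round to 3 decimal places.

Mean z̄ = (4.1 + 2.3 + 0.8 − 1.0 + 1.2 + 1.7 + 2.0 + 0.8 + 6.1 + 5.3)/10 = 2.3300
Numerator Σ_{t=1}^{9}(z_t−z̄)(z_{t+1}−z̄) = 15.7041
Denominator Σ(z_t−z̄)² = 43.7210
r_1 = 15.7041 / 43.7210 = 0.359

0.359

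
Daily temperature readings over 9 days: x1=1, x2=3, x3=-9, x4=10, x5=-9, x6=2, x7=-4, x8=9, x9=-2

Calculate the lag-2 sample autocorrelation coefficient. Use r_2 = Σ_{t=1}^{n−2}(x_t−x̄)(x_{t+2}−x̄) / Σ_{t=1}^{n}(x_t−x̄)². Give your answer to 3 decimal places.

Mean x̄ = (1 + 3 − 9 + 10 − 9 + 2 − 4 + 9 − 2)/9 = 0.1111
Σ(x_t−x̄)(x_{t+2}−x̄) = (-8.0988) + (28.5679) + (83.0123) + (18.6790) + (37.4568) + (16.7901) + (8.6790) = 185.0864
Denominator Σ(x_t−x̄)² = 376.8889
r_2 = 185.0864 / 376.8889 = 0.491

0.491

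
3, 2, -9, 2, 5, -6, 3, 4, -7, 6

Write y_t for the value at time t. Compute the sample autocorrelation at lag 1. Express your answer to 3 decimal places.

Mean ȳ = (3 + 2 − 9 + 2 + 5 − 6 + 3 + 4 − 7 + 6)/10 = 0.3000
Numerator Σ_{t=1}^{9}(y_t−ȳ)(y_{t+1}−ȳ) = -124.2900
Denominator Σ(y_t−ȳ)² = 268.1000
r_1 = -124.2900 / 268.1000 = -0.464

-0.464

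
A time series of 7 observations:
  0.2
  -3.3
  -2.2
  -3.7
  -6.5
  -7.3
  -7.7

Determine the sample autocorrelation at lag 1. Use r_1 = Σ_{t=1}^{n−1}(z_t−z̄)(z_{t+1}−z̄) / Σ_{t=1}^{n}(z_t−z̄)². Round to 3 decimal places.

Mean z̄ = (0.2 − 3.3 − 2.2 − 3.7 − 6.5 − 7.3 − 7.7)/7 = -4.3571
Deviations from mean: 4.5571, 1.0571, 2.1571, 0.6571, -2.1429, -2.9429, -3.3429
Numerator Σ_{t=1}^{6}(z_t−z̄)(z_{t+1}−z̄) = 23.2510
Denominator Σ(z_t−z̄)² = 51.3971
r_1 = 23.2510 / 51.3971 = 0.452

0.452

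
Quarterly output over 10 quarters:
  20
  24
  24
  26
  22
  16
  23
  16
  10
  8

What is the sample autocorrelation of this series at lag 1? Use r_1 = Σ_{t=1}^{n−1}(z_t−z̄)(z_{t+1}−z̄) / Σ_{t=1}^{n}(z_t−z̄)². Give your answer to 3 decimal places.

Mean z̄ = (20 + 24 + 24 + 26 + 22 + 16 + 23 + 16 + 10 + 8)/10 = 18.9000
Numerator Σ_{t=1}^{9}(z_t−z̄)(z_{t+1}−z̄) = 179.8900
Denominator Σ(z_t−z̄)² = 344.9000
r_1 = 179.8900 / 344.9000 = 0.522

0.522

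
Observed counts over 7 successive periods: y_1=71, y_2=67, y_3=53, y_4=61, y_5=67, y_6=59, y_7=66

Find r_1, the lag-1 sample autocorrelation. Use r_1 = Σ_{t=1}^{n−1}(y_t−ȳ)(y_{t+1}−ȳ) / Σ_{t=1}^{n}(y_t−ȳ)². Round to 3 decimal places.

-0.093

Mean ȳ = (71 + 67 + 53 + 61 + 67 + 59 + 66)/7 = 63.4286
Deviations from mean: 7.5714, 3.5714, -10.4286, -2.4286, 3.5714, -4.4286, 2.5714
Numerator Σ_{t=1}^{6}(y_t−ȳ)(y_{t+1}−ȳ) = -20.7551
Denominator Σ(y_t−ȳ)² = 223.7143
r_1 = -20.7551 / 223.7143 = -0.093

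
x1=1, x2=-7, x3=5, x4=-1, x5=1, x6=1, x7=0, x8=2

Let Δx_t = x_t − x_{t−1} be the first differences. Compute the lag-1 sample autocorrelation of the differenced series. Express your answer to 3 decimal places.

-0.724

First differences Δx: -8, 12, -6, 2, 0, -1, 2
Mean of differences = 0.1429
Numerator Σ(Δx_t−Δx̄)(Δx_{t+1}−Δx̄) = -183.0204
Denominator Σ(Δx_t−Δx̄)² = 252.8571
r_1(Δx) = -183.0204 / 252.8571 = -0.724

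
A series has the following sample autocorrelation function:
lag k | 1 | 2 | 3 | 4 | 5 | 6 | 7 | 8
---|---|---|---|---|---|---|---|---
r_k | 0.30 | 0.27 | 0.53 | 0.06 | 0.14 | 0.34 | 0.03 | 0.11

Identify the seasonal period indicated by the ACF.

3

The largest autocorrelation is r_3 = 0.53, with a weaker echo at lag 6 (0.34); the remaining lags stay at or below 0.30. The elevated value at lag 1 (0.30), dropping to 0.27 at lag 2, reflects decaying short-term dependence rather than seasonality.
The dominant spike at lag 3 indicates a seasonal period of 3.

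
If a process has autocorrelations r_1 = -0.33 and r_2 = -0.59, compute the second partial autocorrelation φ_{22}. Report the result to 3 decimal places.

φ_{22} = (r_2 − r_1²) / (1 − r_1²)
r_1² = (-0.33)² = 0.1089
Numerator = -0.59 − 0.1089 = -0.6989; denominator = 1 − 0.1089 = 0.8911
φ_{22} = -0.6989 / 0.8911 = -0.784

-0.784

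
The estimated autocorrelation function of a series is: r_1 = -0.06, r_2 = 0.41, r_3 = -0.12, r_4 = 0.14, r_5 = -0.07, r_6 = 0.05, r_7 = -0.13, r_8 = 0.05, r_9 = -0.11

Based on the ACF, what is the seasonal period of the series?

The largest autocorrelation is r_2 = 0.41; the remaining lags stay at or below 0.14.
The dominant spike at lag 2 indicates a seasonal period of 2.

2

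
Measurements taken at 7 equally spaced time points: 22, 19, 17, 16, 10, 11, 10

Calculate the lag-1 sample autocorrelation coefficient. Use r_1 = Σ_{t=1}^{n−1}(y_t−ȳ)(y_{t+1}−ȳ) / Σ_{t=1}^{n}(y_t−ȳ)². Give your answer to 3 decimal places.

0.537

Mean ȳ = (22 + 19 + 17 + 16 + 10 + 11 + 10)/7 = 15.0000
Numerator Σ_{t=1}^{6}(y_t−ȳ)(y_{t+1}−ȳ) = 73.0000
Denominator Σ(y_t−ȳ)² = 136.0000
r_1 = 73.0000 / 136.0000 = 0.537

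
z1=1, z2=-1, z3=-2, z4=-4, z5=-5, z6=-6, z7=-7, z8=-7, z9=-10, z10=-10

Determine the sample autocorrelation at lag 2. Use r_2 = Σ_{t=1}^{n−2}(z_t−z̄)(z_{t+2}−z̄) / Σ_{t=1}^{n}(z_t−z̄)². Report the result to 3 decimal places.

Mean z̄ = (1 − 1 − 2 − 4 − 5 − 6 − 7 − 7 − 10 − 10)/10 = -5.1000
Numerator Σ_{t=1}^{8}(z_t−z̄)(z_{t+2}−z̄) = 42.8800
Denominator Σ(z_t−z̄)² = 120.9000
r_2 = 42.8800 / 120.9000 = 0.355

0.355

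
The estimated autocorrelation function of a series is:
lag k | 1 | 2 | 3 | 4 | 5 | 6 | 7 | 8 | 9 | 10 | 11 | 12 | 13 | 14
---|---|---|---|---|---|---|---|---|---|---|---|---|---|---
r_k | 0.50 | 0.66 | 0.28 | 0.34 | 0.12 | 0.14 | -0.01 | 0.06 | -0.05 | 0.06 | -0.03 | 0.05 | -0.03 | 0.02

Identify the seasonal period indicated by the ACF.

2

The largest autocorrelation is r_2 = 0.66; the remaining lags stay at or below 0.50.
The dominant spike at lag 2 indicates a seasonal period of 2.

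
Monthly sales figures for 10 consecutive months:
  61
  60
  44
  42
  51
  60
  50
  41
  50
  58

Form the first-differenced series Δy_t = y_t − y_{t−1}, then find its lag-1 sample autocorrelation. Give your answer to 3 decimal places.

0.132

First differences Δy: -1, -16, -2, 9, 9, -10, -9, 9, 8
Mean of differences = -0.3333
Numerator Σ(Δy_t−Δȳ)(Δy_{t+1}−Δȳ) = 98.5556
Denominator Σ(Δy_t−Δȳ)² = 748.0000
r_1(Δy) = 98.5556 / 748.0000 = 0.132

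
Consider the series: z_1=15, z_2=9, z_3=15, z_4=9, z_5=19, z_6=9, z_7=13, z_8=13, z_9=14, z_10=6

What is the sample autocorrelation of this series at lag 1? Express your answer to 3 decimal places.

Mean z̄ = (15 + 9 + 15 + 9 + 19 + 9 + 13 + 13 + 14 + 6)/10 = 12.2000
Numerator Σ_{t=1}^{9}(z_t−z̄)(z_{t+1}−z̄) = -82.0400
Denominator Σ(z_t−z̄)² = 135.6000
r_1 = -82.0400 / 135.6000 = -0.605

-0.605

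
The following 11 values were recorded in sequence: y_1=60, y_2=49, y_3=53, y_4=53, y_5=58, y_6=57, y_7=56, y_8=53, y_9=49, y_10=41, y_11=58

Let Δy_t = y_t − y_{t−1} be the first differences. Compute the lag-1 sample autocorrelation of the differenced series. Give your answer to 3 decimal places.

-0.256

First differences Δy: -11, 4, 0, 5, -1, -1, -3, -4, -8, 17
Mean of differences = -0.2000
Numerator Σ(Δy_t−Δȳ)(Δy_{t+1}−Δȳ) = -138.6400
Denominator Σ(Δy_t−Δȳ)² = 541.6000
r_1(Δy) = -138.6400 / 541.6000 = -0.256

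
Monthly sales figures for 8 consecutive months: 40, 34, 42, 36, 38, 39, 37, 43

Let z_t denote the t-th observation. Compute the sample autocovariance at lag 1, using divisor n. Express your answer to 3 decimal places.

Mean z̄ = (40 + 34 + 42 + 36 + 38 + 39 + 37 + 43)/8 = 38.6250
Σ_{t=1}^{7}(z_t−z̄)(z_{t+1}−z̄) = -37.1406
γ_1 = -37.1406 / 8 = -4.643

-4.643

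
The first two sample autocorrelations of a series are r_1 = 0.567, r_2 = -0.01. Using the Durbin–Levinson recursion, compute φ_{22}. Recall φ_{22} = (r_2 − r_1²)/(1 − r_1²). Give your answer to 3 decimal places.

-0.489

φ_{22} = (r_2 − r_1²) / (1 − r_1²)
r_1² = (0.567)² = 0.321489
Numerator = -0.01 − 0.3215 = -0.3315; denominator = 1 − 0.3215 = 0.6785
φ_{22} = -0.3315 / 0.6785 = -0.489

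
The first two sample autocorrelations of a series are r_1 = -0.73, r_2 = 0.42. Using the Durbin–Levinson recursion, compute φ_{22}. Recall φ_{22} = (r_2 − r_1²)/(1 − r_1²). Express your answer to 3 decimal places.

-0.242

φ_{22} = (r_2 − r_1²) / (1 − r_1²)
r_1² = (-0.73)² = 0.5329
Numerator = 0.42 − 0.5329 = -0.1129; denominator = 1 − 0.5329 = 0.4671
φ_{22} = -0.1129 / 0.4671 = -0.242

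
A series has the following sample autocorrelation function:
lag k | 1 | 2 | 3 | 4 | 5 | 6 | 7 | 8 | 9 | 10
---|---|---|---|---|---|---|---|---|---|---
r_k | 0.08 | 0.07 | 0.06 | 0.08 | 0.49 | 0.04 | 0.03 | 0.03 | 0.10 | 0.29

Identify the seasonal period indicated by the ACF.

The largest autocorrelation is r_5 = 0.49, with a weaker echo at lag 10 (0.29); the remaining lags stay at or below 0.10.
The dominant spike at lag 5 indicates a seasonal period of 5.

5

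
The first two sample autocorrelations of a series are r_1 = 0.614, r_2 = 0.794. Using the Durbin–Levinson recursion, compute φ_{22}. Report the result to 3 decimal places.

0.669

φ_{22} = (r_2 − r_1²) / (1 − r_1²)
r_1² = (0.614)² = 0.376996
Numerator = 0.794 − 0.3770 = 0.4170; denominator = 1 − 0.3770 = 0.6230
φ_{22} = 0.4170 / 0.6230 = 0.669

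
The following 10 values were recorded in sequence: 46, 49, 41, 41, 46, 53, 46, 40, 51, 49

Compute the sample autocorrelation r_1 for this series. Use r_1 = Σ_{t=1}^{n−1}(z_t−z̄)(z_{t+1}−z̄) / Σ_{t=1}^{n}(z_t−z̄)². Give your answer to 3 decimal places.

-0.027

Mean z̄ = (46 + 49 + 41 + 41 + 46 + 53 + 46 + 40 + 51 + 49)/10 = 46.2000
Numerator Σ_{t=1}^{9}(z_t−z̄)(z_{t+1}−z̄) = -4.8400
Denominator Σ(z_t−z̄)² = 177.6000
r_1 = -4.8400 / 177.6000 = -0.027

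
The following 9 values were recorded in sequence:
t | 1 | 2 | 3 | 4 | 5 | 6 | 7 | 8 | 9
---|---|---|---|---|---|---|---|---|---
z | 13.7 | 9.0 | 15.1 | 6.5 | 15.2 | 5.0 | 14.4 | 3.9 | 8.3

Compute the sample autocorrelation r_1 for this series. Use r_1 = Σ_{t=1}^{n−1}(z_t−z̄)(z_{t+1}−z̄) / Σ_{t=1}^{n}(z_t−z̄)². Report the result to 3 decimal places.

Mean z̄ = (13.7 + 9.0 + 15.1 + 6.5 + 15.2 + 5.0 + 14.4 + 3.9 + 8.3)/9 = 10.1222
Numerator Σ_{t=1}^{8}(z_t−z̄)(z_{t+1}−z̄) = -109.2249
Denominator Σ(z_t−z̄)² = 164.3156
r_1 = -109.2249 / 164.3156 = -0.665

-0.665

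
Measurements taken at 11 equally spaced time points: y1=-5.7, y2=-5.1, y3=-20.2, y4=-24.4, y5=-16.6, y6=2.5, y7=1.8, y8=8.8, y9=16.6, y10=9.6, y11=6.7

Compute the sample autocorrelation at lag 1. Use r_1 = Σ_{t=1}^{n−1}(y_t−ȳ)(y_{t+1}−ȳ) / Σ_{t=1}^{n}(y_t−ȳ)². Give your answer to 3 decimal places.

0.737

Mean ȳ = (-5.7 − 5.1 − 20.2 − 24.4 − 16.6 + 2.5 + 1.8 + 8.8 + 16.6 + 9.6 + 6.7)/11 = -2.3636
Numerator Σ_{t=1}^{10}(y_t−ȳ)(y_{t+1}−ȳ) = 1309.2050
Denominator Σ(y_t−ȳ)² = 1775.5455
r_1 = 1309.2050 / 1775.5455 = 0.737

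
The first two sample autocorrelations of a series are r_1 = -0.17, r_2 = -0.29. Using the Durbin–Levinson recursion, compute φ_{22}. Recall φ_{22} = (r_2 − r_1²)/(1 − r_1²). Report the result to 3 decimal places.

φ_{22} = (r_2 − r_1²) / (1 − r_1²)
r_1² = (-0.17)² = 0.0289
Numerator = -0.29 − 0.0289 = -0.3189; denominator = 1 − 0.0289 = 0.9711
φ_{22} = -0.3189 / 0.9711 = -0.328

-0.328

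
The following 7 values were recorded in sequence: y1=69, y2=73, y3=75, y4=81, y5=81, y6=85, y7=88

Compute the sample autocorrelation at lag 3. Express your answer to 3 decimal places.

-0.136

Mean ȳ = (69 + 73 + 75 + 81 + 81 + 85 + 88)/7 = 78.8571
Deviations from mean: -9.8571, -5.8571, -3.8571, 2.1429, 2.1429, 6.1429, 9.1429
Σ(y_t−ȳ)(y_{t+3}−ȳ) = (-21.1224) + (-12.5510) + (-23.6939) + (19.5918) = -37.7755
Denominator Σ(y_t−ȳ)² = 276.8571
r_3 = -37.7755 / 276.8571 = -0.136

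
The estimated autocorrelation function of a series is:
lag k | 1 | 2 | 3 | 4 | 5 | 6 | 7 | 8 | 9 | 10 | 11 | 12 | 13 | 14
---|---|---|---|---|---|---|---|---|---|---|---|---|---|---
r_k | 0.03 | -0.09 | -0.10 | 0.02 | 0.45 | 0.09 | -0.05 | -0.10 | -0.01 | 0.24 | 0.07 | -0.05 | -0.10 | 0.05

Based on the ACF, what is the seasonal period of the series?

The largest autocorrelation is r_5 = 0.45, with a weaker echo at lag 10 (0.24); the remaining lags stay at or below 0.09.
The dominant spike at lag 5 indicates a seasonal period of 5.

5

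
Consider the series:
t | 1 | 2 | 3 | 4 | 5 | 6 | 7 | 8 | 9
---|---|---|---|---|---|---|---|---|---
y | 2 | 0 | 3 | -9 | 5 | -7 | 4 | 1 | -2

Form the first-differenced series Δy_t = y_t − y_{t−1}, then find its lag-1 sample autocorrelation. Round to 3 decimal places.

First differences Δy: -2, 3, -12, 14, -12, 11, -3, -3
Mean of differences = -0.5000
Numerator Σ(Δy_t−Δȳ)(Δy_{t+1}−Δȳ) = -533.7500
Denominator Σ(Δy_t−Δȳ)² = 634.0000
r_1(Δy) = -533.7500 / 634.0000 = -0.842

-0.842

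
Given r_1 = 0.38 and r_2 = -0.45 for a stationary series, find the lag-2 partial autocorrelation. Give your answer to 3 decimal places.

-0.695

φ_{22} = (r_2 − r_1²) / (1 − r_1²)
r_1² = (0.38)² = 0.1444
Numerator = -0.45 − 0.1444 = -0.5944; denominator = 1 − 0.1444 = 0.8556
φ_{22} = -0.5944 / 0.8556 = -0.695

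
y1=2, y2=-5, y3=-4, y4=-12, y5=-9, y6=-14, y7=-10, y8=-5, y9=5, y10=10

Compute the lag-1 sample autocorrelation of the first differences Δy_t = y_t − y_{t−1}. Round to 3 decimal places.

0.118

First differences Δy: -7, 1, -8, 3, -5, 4, 5, 10, 5
Mean of differences = 0.8889
Numerator Σ(Δy_t−Δȳ)(Δy_{t+1}−Δȳ) = 36.3210
Denominator Σ(Δy_t−Δȳ)² = 306.8889
r_1(Δy) = 36.3210 / 306.8889 = 0.118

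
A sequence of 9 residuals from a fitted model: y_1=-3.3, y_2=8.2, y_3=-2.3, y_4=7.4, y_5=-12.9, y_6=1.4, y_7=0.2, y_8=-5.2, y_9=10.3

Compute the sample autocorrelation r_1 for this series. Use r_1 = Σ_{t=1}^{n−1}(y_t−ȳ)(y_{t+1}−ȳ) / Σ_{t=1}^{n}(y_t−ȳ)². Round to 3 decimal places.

-0.524

Mean ȳ = (-3.3 + 8.2 − 2.3 + 7.4 − 12.9 + 1.4 + 0.2 − 5.2 + 10.3)/9 = 0.4222
Numerator Σ_{t=1}^{8}(y_t−ȳ)(y_{t+1}−ȳ) = -229.6072
Denominator Σ(y_t−ȳ)² = 438.1156
r_1 = -229.6072 / 438.1156 = -0.524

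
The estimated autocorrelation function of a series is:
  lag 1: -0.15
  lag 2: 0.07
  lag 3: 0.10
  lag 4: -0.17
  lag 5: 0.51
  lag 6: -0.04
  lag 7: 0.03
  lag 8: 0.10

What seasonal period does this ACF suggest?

5

The largest autocorrelation is r_5 = 0.51; the remaining lags stay at or below 0.10.
The dominant spike at lag 5 indicates a seasonal period of 5.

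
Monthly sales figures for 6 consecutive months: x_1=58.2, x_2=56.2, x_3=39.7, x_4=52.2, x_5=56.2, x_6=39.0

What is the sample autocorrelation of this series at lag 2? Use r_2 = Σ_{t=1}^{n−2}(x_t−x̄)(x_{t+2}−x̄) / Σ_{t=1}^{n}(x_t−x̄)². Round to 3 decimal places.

-0.418

Mean x̄ = (58.2 + 56.2 + 39.7 + 52.2 + 56.2 + 39.0)/6 = 50.2500
Σ(x_t−x̄)(x_{t+2}−x̄) = (-83.8725) + (11.6025) + (-62.7725) + (-21.9375) = -156.9800
Denominator Σ(x_t−x̄)² = 375.6750
r_2 = -156.9800 / 375.6750 = -0.418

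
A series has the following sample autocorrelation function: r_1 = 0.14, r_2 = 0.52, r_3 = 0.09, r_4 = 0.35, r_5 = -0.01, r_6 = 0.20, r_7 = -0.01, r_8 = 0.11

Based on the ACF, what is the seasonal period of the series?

2

The largest autocorrelation is r_2 = 0.52, with weaker echoes at lags 4 (0.35) and 6 (0.20); the remaining lags stay at or below 0.14.
The dominant spike at lag 2 indicates a seasonal period of 2.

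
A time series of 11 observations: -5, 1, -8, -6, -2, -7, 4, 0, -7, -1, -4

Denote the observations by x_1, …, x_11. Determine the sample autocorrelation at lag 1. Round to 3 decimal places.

-0.326

Mean x̄ = (-5 + 1 − 8 − 6 − 2 − 7 + 4 + 0 − 7 − 1 − 4)/11 = -3.1818
Numerator Σ_{t=1}^{10}(x_t−x̄)(x_{t+1}−x̄) = -48.8512
Denominator Σ(x_t−x̄)² = 149.6364
r_1 = -48.8512 / 149.6364 = -0.326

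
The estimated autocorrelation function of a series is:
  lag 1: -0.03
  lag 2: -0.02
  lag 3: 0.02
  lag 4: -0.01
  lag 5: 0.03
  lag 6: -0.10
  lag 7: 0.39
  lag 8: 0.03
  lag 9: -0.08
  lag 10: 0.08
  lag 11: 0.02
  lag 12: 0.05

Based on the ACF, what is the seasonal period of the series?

7

The largest autocorrelation is r_7 = 0.39; the remaining lags stay at or below 0.08.
The dominant spike at lag 7 indicates a seasonal period of 7.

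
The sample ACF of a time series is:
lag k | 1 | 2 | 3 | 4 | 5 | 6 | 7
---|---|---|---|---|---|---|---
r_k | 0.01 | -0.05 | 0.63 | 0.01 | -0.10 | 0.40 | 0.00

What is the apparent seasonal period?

3

The largest autocorrelation is r_3 = 0.63, with a weaker echo at lag 6 (0.40); the remaining lags stay at or below 0.01.
The dominant spike at lag 3 indicates a seasonal period of 3.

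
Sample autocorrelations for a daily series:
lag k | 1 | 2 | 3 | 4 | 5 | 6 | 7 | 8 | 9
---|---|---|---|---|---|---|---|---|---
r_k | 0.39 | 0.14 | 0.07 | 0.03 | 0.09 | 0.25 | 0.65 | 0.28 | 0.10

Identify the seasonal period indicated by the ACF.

The largest autocorrelation is r_7 = 0.65; the remaining lags stay at or below 0.39. The elevated value at lag 1 (0.39), dropping to 0.14 at lag 2, reflects decaying short-term dependence rather than seasonality.
The dominant spike at lag 7 indicates a seasonal period of 7.

7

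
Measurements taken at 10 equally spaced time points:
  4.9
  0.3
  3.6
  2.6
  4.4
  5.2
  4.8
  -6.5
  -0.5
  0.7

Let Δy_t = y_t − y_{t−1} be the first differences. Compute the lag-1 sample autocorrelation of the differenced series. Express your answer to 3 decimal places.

-0.379

First differences Δy: -4.6, 3.3, -1.0, 1.8, 0.8, -0.4, -11.3, 6.0, 1.2
Mean of differences = -0.4667
Numerator Σ(Δy_t−Δȳ)(Δy_{t+1}−Δȳ) = -75.8311
Denominator Σ(Δy_t−Δȳ)² = 200.2600
r_1(Δy) = -75.8311 / 200.2600 = -0.379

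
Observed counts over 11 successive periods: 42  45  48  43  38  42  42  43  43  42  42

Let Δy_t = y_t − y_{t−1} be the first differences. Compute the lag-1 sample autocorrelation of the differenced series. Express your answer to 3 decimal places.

First differences Δy: 3, 3, -5, -5, 4, 0, 1, 0, -1, 0
Mean of differences = 0.0000
Numerator Σ(Δy_t−Δȳ)(Δy_{t+1}−Δȳ) = -1.0000
Denominator Σ(Δy_t−Δȳ)² = 86.0000
r_1(Δy) = -1.0000 / 86.0000 = -0.012

-0.012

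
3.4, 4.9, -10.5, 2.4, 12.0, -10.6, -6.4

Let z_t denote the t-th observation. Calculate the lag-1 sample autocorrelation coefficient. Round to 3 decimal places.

Mean z̄ = (3.4 + 4.9 − 10.5 + 2.4 + 12.0 − 10.6 − 6.4)/7 = -0.6857
Deviations from mean: 4.0857, 5.5857, -9.8143, 3.0857, 12.6857, -9.9143, -5.7143
Σ(z_t−z̄)(z_{t+1}−z̄) = (22.8216) + (-54.8198) + (-30.2841) + (39.1445) + (-125.7698) + (56.6531) = -92.2545
Denominator Σ(z_t−z̄)² = 445.6086
r_1 = -92.2545 / 445.6086 = -0.207

-0.207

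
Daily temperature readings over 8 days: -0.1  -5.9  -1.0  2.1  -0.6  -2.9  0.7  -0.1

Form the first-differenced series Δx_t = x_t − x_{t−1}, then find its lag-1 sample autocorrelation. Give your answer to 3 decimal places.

First differences Δx: -5.8, 4.9, 3.1, -2.7, -2.3, 3.6, -0.8
Mean of differences = 0.0000
Numerator Σ(Δx_t−Δx̄)(Δx_{t+1}−Δx̄) = -26.5500
Denominator Σ(Δx_t−Δx̄)² = 93.4400
r_1(Δx) = -26.5500 / 93.4400 = -0.284

-0.284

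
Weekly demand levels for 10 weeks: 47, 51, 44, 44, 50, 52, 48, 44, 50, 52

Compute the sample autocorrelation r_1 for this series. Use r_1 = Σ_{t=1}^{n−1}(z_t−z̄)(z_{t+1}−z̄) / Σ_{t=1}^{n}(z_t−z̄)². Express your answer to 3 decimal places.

0.012

Mean z̄ = (47 + 51 + 44 + 44 + 50 + 52 + 48 + 44 + 50 + 52)/10 = 48.2000
Numerator Σ_{t=1}^{9}(z_t−z̄)(z_{t+1}−z̄) = 1.1600
Denominator Σ(z_t−z̄)² = 97.6000
r_1 = 1.1600 / 97.6000 = 0.012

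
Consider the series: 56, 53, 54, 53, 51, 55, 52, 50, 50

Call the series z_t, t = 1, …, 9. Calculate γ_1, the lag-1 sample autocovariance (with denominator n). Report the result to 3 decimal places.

0.543

Mean z̄ = (56 + 53 + 54 + 53 + 51 + 55 + 52 + 50 + 50)/9 = 52.6667
Σ_{t=1}^{8}(z_t−z̄)(z_{t+1}−z̄) = 4.8889
γ_1 = 4.8889 / 9 = 0.543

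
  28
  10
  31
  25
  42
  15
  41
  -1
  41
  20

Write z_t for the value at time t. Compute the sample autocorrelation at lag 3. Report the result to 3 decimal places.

-0.535

Mean z̄ = (28 + 10 + 31 + 25 + 42 + 15 + 41 − 1 + 41 + 20)/10 = 25.2000
Σ(z_t−z̄)(z_{t+3}−z̄) = (-0.5600) + (-255.3600) + (-59.1600) + (-3.1600) + (-440.1600) + (-161.1600) + (-82.1600) = -1001.7200
Denominator Σ(z_t−z̄)² = 1871.6000
r_3 = -1001.7200 / 1871.6000 = -0.535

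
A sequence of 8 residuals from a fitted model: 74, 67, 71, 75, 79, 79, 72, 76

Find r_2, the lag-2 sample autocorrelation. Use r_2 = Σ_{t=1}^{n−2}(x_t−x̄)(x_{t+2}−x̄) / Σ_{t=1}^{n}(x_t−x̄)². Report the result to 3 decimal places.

Mean x̄ = (74 + 67 + 71 + 75 + 79 + 79 + 72 + 76)/8 = 74.1250
Deviations from mean: -0.1250, -7.1250, -3.1250, 0.8750, 4.8750, 4.8750, -2.1250, 1.8750
Σ(x_t−x̄)(x_{t+2}−x̄) = (0.3906) + (-6.2344) + (-15.2344) + (4.2656) + (-10.3594) + (9.1406) = -18.0313
Denominator Σ(x_t−x̄)² = 116.8750
r_2 = -18.0313 / 116.8750 = -0.154

-0.154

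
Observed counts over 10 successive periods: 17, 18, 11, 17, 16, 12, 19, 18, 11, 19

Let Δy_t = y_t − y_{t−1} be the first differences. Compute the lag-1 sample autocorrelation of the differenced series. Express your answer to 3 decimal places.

-0.503

First differences Δy: 1, -7, 6, -1, -4, 7, -1, -7, 8
Mean of differences = 0.2222
Numerator Σ(Δy_t−Δȳ)(Δy_{t+1}−Δȳ) = -133.4938
Denominator Σ(Δy_t−Δȳ)² = 265.5556
r_1(Δy) = -133.4938 / 265.5556 = -0.503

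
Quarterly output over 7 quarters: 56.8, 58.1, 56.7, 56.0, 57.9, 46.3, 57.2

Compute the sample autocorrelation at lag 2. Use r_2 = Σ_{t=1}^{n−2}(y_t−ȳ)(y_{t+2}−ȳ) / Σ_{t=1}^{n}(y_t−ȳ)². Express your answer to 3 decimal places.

0.048

Mean ȳ = (56.8 + 58.1 + 56.7 + 56.0 + 57.9 + 46.3 + 57.2)/7 = 55.5714
Σ(y_t−ȳ)(y_{t+2}−ȳ) = (1.3865) + (1.0837) + (2.6280) + (-3.9735) + (3.7922) = 4.9169
Denominator Σ(y_t−ȳ)² = 103.3943
r_2 = 4.9169 / 103.3943 = 0.048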